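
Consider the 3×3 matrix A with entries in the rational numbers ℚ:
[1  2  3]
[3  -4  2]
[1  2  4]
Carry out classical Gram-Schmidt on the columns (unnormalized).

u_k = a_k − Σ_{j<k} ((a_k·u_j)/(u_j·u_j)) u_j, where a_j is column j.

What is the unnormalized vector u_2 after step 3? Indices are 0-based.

Step 1: u_0 = a_0 = (1, 3, 1).
Step 2: u_1 = a_1 − (-8/11)·u_0 = (30/11, -20/11, 30/11).
Step 3: u_2 = a_2 − (13/11)·u_0 − (17/20)·u_1 = (-1/2, 0, 1/2).

u_2 = (-1/2, 0, 1/2)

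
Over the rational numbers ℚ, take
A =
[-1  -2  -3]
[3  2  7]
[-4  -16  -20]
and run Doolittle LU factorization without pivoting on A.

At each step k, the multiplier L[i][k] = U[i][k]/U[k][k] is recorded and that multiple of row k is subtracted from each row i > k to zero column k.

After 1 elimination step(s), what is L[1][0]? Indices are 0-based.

k=0: U[0][0]=-1
  eliminate (1,0): mult=-3, new row 1: (0, -4, -2); set L[1][0]=-3
  eliminate (2,0): mult=4, new row 2: (0, -8, -8); set L[2][0]=4

L[1][0] = -3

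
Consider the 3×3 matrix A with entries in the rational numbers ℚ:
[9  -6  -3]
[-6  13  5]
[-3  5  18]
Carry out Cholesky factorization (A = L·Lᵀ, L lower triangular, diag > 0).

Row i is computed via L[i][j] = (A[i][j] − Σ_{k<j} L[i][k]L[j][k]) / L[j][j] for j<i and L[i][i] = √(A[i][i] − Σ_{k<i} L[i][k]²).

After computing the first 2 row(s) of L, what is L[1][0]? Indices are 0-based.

Step 1: L[0][0] = √(9) = 3.
  L[1][0] = (-6) / L[0][0] = -2.
Step 2: L[1][1] = √(9) = 3.

L[1][0] = -2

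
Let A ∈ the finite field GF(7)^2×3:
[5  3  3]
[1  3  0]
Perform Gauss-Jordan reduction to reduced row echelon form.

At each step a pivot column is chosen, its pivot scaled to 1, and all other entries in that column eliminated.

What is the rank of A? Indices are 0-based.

pivot(0,0)=5: scale R0 → (1, 2, 2)
  clear (1,0): R1 −= (1)R0 → (0, 1, 5)
pivot(1,1)=1: scale R1 → (0, 1, 5)
  clear (0,1): R0 −= (2)R1 → (1, 0, 6)

rank = 2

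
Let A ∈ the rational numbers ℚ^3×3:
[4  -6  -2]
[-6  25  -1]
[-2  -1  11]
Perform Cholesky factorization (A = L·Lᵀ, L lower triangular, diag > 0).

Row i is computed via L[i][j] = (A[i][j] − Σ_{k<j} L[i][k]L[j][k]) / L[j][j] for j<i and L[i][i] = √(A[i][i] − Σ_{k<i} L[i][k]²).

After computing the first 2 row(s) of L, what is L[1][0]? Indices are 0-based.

L[1][0] = -3

Step 1: L[0][0] = √(4) = 2.
  L[1][0] = (-6) / L[0][0] = -3.
Step 2: L[1][1] = √(16) = 4.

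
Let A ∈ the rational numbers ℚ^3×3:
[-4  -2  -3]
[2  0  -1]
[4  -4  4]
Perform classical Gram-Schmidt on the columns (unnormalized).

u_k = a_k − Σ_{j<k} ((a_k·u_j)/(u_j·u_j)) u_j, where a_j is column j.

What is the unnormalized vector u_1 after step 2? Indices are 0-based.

u_1 = (-26/9, 4/9, -28/9)

Step 1: u_0 = a_0 = (-4, 2, 4).
Step 2: u_1 = a_1 − (-2/9)·u_0 = (-26/9, 4/9, -28/9).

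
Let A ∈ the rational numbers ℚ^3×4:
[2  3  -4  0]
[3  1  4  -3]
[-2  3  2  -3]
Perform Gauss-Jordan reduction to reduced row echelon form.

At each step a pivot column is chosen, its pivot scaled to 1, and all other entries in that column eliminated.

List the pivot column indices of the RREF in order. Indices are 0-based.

pivot columns: 0, 1, 2

pivot(0,0)=2: scale R0 → (1, 3/2, -2, 0)
  clear (1,0): R1 −= (3)R0 → (0, -7/2, 10, -3)
  clear (2,0): R2 −= (-2)R0 → (0, 6, -2, -3)
pivot(1,1)=-7/2: scale R1 → (0, 1, -20/7, 6/7)
  clear (0,1): R0 −= (3/2)R1 → (1, 0, 16/7, -9/7)
  clear (2,1): R2 −= (6)R1 → (0, 0, 106/7, -57/7)
pivot(2,2)=106/7: scale R2 → (0, 0, 1, -57/106)
  clear (0,2): R0 −= (16/7)R2 → (1, 0, 0, -3/53)
  clear (1,2): R1 −= (-20/7)R2 → (0, 1, 0, -36/53)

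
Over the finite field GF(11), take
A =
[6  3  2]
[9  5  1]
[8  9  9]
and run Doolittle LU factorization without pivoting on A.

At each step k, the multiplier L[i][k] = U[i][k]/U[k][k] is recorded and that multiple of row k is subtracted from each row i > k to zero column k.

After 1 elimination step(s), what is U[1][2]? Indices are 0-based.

U[1][2] = 9

Step 1: pivot at (0,0) is 6.
  row1 ← row1 − (7)·row0  ⇒  L[1][0]=7, U row1=(0, 6, 9)
  row2 ← row2 − (5)·row0  ⇒  L[2][0]=5, U row2=(0, 5, 10)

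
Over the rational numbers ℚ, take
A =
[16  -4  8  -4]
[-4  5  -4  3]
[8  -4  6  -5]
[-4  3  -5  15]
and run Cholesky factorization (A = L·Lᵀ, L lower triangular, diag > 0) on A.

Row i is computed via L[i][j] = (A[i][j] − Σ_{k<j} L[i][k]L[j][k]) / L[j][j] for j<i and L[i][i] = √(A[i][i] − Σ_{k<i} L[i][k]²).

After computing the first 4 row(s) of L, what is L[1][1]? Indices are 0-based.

L[1][1] = 2

Step 1: L[0][0] = √(16) = 4.
  L[1][0] = (-4) / L[0][0] = -1.
Step 2: L[1][1] = √(4) = 2.
  L[2][0] = (8) / L[0][0] = 2.
  L[2][1] = (-2) / L[1][1] = -1.
Step 3: L[2][2] = √(1) = 1.
  L[3][0] = (-4) / L[0][0] = -1.
  L[3][1] = (2) / L[1][1] = 1.
  L[3][2] = (-2) / L[2][2] = -2.
Step 4: L[3][3] = √(9) = 3.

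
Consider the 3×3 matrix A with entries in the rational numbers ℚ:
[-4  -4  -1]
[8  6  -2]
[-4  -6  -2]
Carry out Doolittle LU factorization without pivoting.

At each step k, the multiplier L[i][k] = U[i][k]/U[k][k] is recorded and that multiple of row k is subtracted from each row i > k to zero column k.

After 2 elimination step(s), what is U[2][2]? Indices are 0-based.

Step 1: pivot at (0,0) is -4.
  row1 ← row1 − (-2)·row0  ⇒  L[1][0]=-2, U row1=(0, -2, -4)
  row2 ← row2 − (1)·row0  ⇒  L[2][0]=1, U row2=(0, -2, -1)
Step 2: pivot at (1,1) is -2.
  row2 ← row2 − (1)·row1  ⇒  L[2][1]=1, U row2=(0, 0, 3)

U[2][2] = 3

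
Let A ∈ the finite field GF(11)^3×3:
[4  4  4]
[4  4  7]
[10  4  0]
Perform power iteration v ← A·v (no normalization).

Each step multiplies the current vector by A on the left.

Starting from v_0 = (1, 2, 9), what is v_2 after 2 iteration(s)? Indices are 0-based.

v_2 = (3, 2, 10)

v_0 = (1, 2, 9).
v_1 = A·v_0 = (4, 9, 7).
v_2 = A·v_1 = (3, 2, 10).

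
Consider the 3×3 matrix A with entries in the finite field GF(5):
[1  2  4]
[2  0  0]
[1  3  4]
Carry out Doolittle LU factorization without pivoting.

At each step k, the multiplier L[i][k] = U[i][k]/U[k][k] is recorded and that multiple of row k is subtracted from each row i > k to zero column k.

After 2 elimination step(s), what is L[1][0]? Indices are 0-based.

L[1][0] = 2

[col 0] pivot 1
  R1 -= 2*R0 → (0, 1, 2)  (L[1][0] := 2)
  R2 -= 1*R0 → (0, 1, 0)  (L[2][0] := 1)
[col 1] pivot 1
  R2 -= 1*R1 → (0, 0, 3)  (L[2][1] := 1)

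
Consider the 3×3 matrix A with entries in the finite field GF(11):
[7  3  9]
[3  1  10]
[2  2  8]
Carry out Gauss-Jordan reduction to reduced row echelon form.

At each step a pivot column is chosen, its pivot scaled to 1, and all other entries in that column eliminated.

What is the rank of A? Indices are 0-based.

rank = 3

step 1: normalize row 0 (÷7) = (1, 2, 6)
  row 1: subtract 3×row0 = (0, 6, 3)
  row 2: subtract 2×row0 = (0, 9, 7)
step 2: normalize row 1 (÷6) = (0, 1, 6)
  row 0: subtract 2×row1 = (1, 0, 5)
  row 2: subtract 9×row1 = (0, 0, 8)
step 3: normalize row 2 (÷8) = (0, 0, 1)
  row 0: subtract 5×row2 = (1, 0, 0)
  row 1: subtract 6×row2 = (0, 1, 0)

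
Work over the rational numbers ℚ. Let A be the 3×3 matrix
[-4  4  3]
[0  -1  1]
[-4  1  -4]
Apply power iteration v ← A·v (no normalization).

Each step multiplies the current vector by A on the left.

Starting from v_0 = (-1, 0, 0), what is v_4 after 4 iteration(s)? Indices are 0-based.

v_0 = (-1, 0, 0).
v_1 = A·v_0 = (4, 0, 4).
v_2 = A·v_1 = (-4, 4, -32).
v_3 = A·v_2 = (-64, -36, 148).
v_4 = A·v_3 = (556, 184, -372).

v_4 = (556, 184, -372)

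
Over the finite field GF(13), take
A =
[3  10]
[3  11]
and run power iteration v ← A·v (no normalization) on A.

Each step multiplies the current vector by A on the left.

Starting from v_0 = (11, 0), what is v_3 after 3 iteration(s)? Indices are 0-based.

v_0 = (11, 0).
v_1 = A·v_0 = (7, 7).
v_2 = A·v_1 = (0, 7).
v_3 = A·v_2 = (5, 12).

v_3 = (5, 12)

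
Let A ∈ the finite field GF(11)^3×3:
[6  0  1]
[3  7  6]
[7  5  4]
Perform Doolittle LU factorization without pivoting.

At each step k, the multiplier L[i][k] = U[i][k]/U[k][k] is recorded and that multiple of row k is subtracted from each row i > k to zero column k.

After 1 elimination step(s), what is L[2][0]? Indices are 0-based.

L[2][0] = 3

Step 1: pivot at (0,0) is 6.
  row1 ← row1 − (6)·row0  ⇒  L[1][0]=6, U row1=(0, 7, 0)
  row2 ← row2 − (3)·row0  ⇒  L[2][0]=3, U row2=(0, 5, 1)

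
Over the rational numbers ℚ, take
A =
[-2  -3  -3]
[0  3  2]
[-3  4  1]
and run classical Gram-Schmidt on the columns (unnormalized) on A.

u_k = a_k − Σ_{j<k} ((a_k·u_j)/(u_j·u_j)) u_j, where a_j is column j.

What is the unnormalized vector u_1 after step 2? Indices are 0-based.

Step 1: u_0 = a_0 = (-2, 0, -3).
Step 2: u_1 = a_1 − (-6/13)·u_0 = (-51/13, 3, 34/13).

u_1 = (-51/13, 3, 34/13)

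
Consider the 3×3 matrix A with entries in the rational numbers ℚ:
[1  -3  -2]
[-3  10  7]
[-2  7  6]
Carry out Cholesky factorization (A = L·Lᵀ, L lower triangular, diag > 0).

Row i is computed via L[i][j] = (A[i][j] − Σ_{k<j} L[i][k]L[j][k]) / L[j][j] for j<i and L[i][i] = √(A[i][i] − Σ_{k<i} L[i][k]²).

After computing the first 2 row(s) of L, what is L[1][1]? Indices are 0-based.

L[1][1] = 1

Step 1: L[0][0] = √(1) = 1.
  L[1][0] = (-3) / L[0][0] = -3.
Step 2: L[1][1] = √(1) = 1.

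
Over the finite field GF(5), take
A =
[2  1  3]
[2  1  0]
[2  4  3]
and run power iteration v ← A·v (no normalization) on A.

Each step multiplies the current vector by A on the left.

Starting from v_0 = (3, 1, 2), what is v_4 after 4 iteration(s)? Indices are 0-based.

v_0 = (3, 1, 2).
v_1 = A·v_0 = (3, 2, 1).
v_2 = A·v_1 = (1, 3, 2).
v_3 = A·v_2 = (1, 0, 0).
v_4 = A·v_3 = (2, 2, 2).

v_4 = (2, 2, 2)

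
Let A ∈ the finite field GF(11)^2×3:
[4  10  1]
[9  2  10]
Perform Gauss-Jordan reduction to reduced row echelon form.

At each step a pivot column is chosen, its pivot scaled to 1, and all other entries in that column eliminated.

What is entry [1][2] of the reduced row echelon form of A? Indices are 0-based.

[1] R0 /= 4  ⇒  (1, 8, 3)
     R1 -= 9·R0  ⇒  (0, 7, 5)
[2] R1 /= 7  ⇒  (0, 1, 7)
     R0 -= 8·R1  ⇒  (1, 0, 2)

M[1][2] = 7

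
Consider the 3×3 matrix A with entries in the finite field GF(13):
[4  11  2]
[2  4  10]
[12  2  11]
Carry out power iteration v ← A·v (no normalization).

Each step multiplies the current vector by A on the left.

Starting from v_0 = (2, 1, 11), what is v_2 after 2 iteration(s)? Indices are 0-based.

v_2 = (1, 9, 5)

v_0 = (2, 1, 11).
v_1 = A·v_0 = (2, 1, 4).
v_2 = A·v_1 = (1, 9, 5).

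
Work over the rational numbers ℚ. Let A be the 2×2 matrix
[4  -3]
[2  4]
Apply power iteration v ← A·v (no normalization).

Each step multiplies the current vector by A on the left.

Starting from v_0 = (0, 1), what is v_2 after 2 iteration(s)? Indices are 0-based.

v_0 = (0, 1).
v_1 = A·v_0 = (-3, 4).
v_2 = A·v_1 = (-24, 10).

v_2 = (-24, 10)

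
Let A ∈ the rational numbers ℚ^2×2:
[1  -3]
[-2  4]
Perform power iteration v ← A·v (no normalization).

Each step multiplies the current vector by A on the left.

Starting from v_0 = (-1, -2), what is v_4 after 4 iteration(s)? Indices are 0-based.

v_0 = (-1, -2).
v_1 = A·v_0 = (5, -6).
v_2 = A·v_1 = (23, -34).
v_3 = A·v_2 = (125, -182).
v_4 = A·v_3 = (671, -978).

v_4 = (671, -978)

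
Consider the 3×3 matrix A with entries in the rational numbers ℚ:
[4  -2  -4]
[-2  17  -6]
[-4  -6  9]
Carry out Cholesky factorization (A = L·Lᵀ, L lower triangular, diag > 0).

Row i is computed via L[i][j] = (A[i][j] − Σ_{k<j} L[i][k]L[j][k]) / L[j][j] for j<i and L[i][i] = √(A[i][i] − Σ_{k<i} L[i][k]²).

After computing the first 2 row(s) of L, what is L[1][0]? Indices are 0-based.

Step 1: L[0][0] = √(4) = 2.
  L[1][0] = (-2) / L[0][0] = -1.
Step 2: L[1][1] = √(16) = 4.

L[1][0] = -1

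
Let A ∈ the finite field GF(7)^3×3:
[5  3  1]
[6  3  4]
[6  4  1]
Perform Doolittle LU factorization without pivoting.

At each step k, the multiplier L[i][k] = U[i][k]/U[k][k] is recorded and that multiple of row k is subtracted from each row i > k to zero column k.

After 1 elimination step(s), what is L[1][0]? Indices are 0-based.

L[1][0] = 4

k=0: U[0][0]=5
  eliminate (1,0): mult=4, new row 1: (0, 5, 0); set L[1][0]=4
  eliminate (2,0): mult=4, new row 2: (0, 6, 4); set L[2][0]=4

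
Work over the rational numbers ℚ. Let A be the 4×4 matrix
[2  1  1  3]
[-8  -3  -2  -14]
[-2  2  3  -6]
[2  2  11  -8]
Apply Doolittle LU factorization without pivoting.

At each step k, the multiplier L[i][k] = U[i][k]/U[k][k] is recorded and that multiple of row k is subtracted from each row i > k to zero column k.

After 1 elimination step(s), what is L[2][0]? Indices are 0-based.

L[2][0] = -1

k=0: U[0][0]=2
  eliminate (1,0): mult=-4, new row 1: (0, 1, 2, -2); set L[1][0]=-4
  eliminate (2,0): mult=-1, new row 2: (0, 3, 4, -3); set L[2][0]=-1
  eliminate (3,0): mult=1, new row 3: (0, 1, 10, -11); set L[3][0]=1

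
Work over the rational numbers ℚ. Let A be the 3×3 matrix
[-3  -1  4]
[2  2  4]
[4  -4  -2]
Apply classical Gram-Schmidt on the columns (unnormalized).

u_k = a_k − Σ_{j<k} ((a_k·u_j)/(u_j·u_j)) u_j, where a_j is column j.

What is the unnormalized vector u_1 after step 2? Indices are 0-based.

Step 1: u_0 = a_0 = (-3, 2, 4).
Step 2: u_1 = a_1 − (-9/29)·u_0 = (-56/29, 76/29, -80/29).

u_1 = (-56/29, 76/29, -80/29)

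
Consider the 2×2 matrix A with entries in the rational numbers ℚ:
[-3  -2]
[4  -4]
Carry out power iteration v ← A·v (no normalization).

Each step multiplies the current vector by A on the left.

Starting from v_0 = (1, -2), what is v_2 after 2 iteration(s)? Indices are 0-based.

v_0 = (1, -2).
v_1 = A·v_0 = (1, 12).
v_2 = A·v_1 = (-27, -44).

v_2 = (-27, -44)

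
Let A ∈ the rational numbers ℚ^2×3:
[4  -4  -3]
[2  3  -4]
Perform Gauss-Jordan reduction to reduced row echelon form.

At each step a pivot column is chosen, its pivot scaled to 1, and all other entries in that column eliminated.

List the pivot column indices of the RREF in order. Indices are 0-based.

pivot columns: 0, 1

[1] R0 /= 4  ⇒  (1, -1, -3/4)
     R1 -= 2·R0  ⇒  (0, 5, -5/2)
[2] R1 /= 5  ⇒  (0, 1, -1/2)
     R0 -= -1·R1  ⇒  (1, 0, -5/4)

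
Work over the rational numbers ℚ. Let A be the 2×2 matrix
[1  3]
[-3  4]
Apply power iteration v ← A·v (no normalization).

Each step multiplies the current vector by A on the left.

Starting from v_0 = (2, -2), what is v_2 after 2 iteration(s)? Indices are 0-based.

v_2 = (-46, -44)

v_0 = (2, -2).
v_1 = A·v_0 = (-4, -14).
v_2 = A·v_1 = (-46, -44).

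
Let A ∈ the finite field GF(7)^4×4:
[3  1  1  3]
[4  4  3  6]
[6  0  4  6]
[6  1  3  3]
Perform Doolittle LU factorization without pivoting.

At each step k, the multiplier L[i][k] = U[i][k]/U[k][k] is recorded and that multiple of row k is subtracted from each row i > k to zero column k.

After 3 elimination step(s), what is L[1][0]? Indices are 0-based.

L[1][0] = 6

k=0: U[0][0]=3
  eliminate (1,0): mult=6, new row 1: (0, 5, 4, 2); set L[1][0]=6
  eliminate (2,0): mult=2, new row 2: (0, 5, 2, 0); set L[2][0]=2
  eliminate (3,0): mult=2, new row 3: (0, 6, 1, 4); set L[3][0]=2
k=1: U[1][1]=5
  eliminate (2,1): mult=1, new row 2: (0, 0, 5, 5); set L[2][1]=1
  eliminate (3,1): mult=4, new row 3: (0, 0, 6, 3); set L[3][1]=4
k=2: U[2][2]=5
  eliminate (3,2): mult=4, new row 3: (0, 0, 0, 4); set L[3][2]=4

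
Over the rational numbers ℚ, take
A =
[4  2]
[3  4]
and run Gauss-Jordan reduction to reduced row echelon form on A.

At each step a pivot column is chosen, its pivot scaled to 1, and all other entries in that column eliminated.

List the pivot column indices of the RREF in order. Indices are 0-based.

pivot columns: 0, 1

step 1: normalize row 0 (÷4) = (1, 1/2)
  row 1: subtract 3×row0 = (0, 5/2)
step 2: normalize row 1 (÷5/2) = (0, 1)
  row 0: subtract 1/2×row1 = (1, 0)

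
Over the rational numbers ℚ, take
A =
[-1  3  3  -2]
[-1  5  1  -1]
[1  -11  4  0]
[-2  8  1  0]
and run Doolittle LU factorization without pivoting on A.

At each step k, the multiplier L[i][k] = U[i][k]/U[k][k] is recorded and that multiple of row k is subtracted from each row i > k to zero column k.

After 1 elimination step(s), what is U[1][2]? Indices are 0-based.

U[1][2] = -2

Step 1: pivot at (0,0) is -1.
  row1 ← row1 − (1)·row0  ⇒  L[1][0]=1, U row1=(0, 2, -2, 1)
  row2 ← row2 − (-1)·row0  ⇒  L[2][0]=-1, U row2=(0, -8, 7, -2)
  row3 ← row3 − (2)·row0  ⇒  L[3][0]=2, U row3=(0, 2, -5, 4)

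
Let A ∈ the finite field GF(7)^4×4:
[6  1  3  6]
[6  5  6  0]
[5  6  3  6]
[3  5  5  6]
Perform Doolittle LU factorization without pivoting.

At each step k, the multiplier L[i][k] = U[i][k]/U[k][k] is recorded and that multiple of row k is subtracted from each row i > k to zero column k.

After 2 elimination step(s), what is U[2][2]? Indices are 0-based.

U[2][2] = 1

k=0: U[0][0]=6
  eliminate (1,0): mult=1, new row 1: (0, 4, 3, 1); set L[1][0]=1
  eliminate (2,0): mult=2, new row 2: (0, 4, 4, 1); set L[2][0]=2
  eliminate (3,0): mult=4, new row 3: (0, 1, 0, 3); set L[3][0]=4
k=1: U[1][1]=4
  eliminate (2,1): mult=1, new row 2: (0, 0, 1, 0); set L[2][1]=1
  eliminate (3,1): mult=2, new row 3: (0, 0, 1, 1); set L[3][1]=2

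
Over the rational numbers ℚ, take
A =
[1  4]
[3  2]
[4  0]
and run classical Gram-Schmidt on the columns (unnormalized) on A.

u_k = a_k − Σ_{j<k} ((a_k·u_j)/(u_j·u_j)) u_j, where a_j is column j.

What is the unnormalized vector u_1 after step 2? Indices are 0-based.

u_1 = (47/13, 11/13, -20/13)

Step 1: u_0 = a_0 = (1, 3, 4).
Step 2: u_1 = a_1 − (5/13)·u_0 = (47/13, 11/13, -20/13).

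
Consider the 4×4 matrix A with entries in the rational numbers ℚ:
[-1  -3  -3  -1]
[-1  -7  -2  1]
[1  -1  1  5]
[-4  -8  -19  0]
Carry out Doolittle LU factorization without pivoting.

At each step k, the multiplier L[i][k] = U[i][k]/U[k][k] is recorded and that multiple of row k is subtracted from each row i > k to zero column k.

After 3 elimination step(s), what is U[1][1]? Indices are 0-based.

U[1][1] = -4

k=0: U[0][0]=-1
  eliminate (1,0): mult=1, new row 1: (0, -4, 1, 2); set L[1][0]=1
  eliminate (2,0): mult=-1, new row 2: (0, -4, -2, 4); set L[2][0]=-1
  eliminate (3,0): mult=4, new row 3: (0, 4, -7, 4); set L[3][0]=4
k=1: U[1][1]=-4
  eliminate (2,1): mult=1, new row 2: (0, 0, -3, 2); set L[2][1]=1
  eliminate (3,1): mult=-1, new row 3: (0, 0, -6, 6); set L[3][1]=-1
k=2: U[2][2]=-3
  eliminate (3,2): mult=2, new row 3: (0, 0, 0, 2); set L[3][2]=2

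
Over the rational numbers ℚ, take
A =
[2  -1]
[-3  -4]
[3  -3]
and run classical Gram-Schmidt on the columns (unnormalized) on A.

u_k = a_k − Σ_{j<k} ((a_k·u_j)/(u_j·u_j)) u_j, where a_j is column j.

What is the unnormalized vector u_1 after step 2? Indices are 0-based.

Step 1: u_0 = a_0 = (2, -3, 3).
Step 2: u_1 = a_1 − (1/22)·u_0 = (-12/11, -85/22, -69/22).

u_1 = (-12/11, -85/22, -69/22)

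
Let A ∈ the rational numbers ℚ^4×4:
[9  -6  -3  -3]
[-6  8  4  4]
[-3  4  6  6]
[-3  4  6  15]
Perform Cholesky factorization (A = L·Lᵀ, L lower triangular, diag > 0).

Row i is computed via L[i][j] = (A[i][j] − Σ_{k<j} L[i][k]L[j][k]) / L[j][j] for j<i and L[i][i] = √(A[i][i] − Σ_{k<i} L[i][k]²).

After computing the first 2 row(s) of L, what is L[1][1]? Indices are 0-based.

L[1][1] = 2

Step 1: L[0][0] = √(9) = 3.
  L[1][0] = (-6) / L[0][0] = -2.
Step 2: L[1][1] = √(4) = 2.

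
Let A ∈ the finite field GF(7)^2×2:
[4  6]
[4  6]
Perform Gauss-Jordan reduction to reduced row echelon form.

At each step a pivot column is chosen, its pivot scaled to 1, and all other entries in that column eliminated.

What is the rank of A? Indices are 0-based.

rank = 1

pivot(0,0)=4: scale R0 → (1, 5)
  clear (1,0): R1 −= (4)R0 → (0, 0)
col 1: no nonzero at/below row 1; advance.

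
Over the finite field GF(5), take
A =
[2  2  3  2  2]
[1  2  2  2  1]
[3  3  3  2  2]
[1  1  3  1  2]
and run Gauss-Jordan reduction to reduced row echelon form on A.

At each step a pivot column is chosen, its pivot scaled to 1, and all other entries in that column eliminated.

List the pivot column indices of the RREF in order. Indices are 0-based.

[1] R0 /= 2  ⇒  (1, 1, 4, 1, 1)
     R1 -= 1·R0  ⇒  (0, 1, 3, 1, 0)
     R2 -= 3·R0  ⇒  (0, 0, 1, 4, 4)
     R3 -= 1·R0  ⇒  (0, 0, 4, 0, 1)
[2] R1 /= 1  ⇒  (0, 1, 3, 1, 0)
     R0 -= 1·R1  ⇒  (1, 0, 1, 0, 1)
[3] R2 /= 1  ⇒  (0, 0, 1, 4, 4)
     R0 -= 1·R2  ⇒  (1, 0, 0, 1, 2)
     R1 -= 3·R2  ⇒  (0, 1, 0, 4, 3)
     R3 -= 4·R2  ⇒  (0, 0, 0, 4, 0)
[4] R3 /= 4  ⇒  (0, 0, 0, 1, 0)
     R0 -= 1·R3  ⇒  (1, 0, 0, 0, 2)
     R1 -= 4·R3  ⇒  (0, 1, 0, 0, 3)
     R2 -= 4·R3  ⇒  (0, 0, 1, 0, 4)

pivot columns: 0, 1, 2, 3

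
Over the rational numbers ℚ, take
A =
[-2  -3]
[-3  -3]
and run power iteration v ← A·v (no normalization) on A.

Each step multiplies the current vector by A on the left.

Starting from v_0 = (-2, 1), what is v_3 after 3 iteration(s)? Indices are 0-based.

v_3 = (58, 69)

v_0 = (-2, 1).
v_1 = A·v_0 = (1, 3).
v_2 = A·v_1 = (-11, -12).
v_3 = A·v_2 = (58, 69).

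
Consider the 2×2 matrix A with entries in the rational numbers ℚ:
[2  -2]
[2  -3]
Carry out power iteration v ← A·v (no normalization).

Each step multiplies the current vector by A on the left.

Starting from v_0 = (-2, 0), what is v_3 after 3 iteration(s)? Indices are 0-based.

v_0 = (-2, 0).
v_1 = A·v_0 = (-4, -4).
v_2 = A·v_1 = (0, 4).
v_3 = A·v_2 = (-8, -12).

v_3 = (-8, -12)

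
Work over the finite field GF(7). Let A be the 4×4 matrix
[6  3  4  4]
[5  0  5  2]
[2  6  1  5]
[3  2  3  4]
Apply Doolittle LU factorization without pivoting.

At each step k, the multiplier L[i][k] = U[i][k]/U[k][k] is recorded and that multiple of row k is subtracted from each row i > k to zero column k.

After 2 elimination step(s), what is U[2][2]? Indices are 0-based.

[col 0] pivot 6
  R1 -= 2*R0 → (0, 1, 4, 1)  (L[1][0] := 2)
  R2 -= 5*R0 → (0, 5, 2, 6)  (L[2][0] := 5)
  R3 -= 4*R0 → (0, 4, 1, 2)  (L[3][0] := 4)
[col 1] pivot 1
  R2 -= 5*R1 → (0, 0, 3, 1)  (L[2][1] := 5)
  R3 -= 4*R1 → (0, 0, 6, 5)  (L[3][1] := 4)

U[2][2] = 3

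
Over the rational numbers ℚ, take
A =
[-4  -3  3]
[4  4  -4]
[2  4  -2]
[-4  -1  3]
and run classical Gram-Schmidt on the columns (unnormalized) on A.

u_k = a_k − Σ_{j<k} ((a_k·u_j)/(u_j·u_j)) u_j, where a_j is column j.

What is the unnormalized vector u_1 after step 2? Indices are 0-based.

Step 1: u_0 = a_0 = (-4, 4, 2, -4).
Step 2: u_1 = a_1 − (10/13)·u_0 = (1/13, 12/13, 32/13, 27/13).

u_1 = (1/13, 12/13, 32/13, 27/13)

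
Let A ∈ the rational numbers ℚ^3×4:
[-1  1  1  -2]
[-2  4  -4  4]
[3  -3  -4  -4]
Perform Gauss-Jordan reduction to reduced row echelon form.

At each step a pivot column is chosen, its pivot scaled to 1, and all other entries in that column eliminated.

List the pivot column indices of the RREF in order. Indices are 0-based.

pivot columns: 0, 1, 2

step 1: normalize row 0 (÷-1) = (1, -1, -1, 2)
  row 1: subtract -2×row0 = (0, 2, -6, 8)
  row 2: subtract 3×row0 = (0, 0, -1, -10)
step 2: normalize row 1 (÷2) = (0, 1, -3, 4)
  row 0: subtract -1×row1 = (1, 0, -4, 6)
step 3: normalize row 2 (÷-1) = (0, 0, 1, 10)
  row 0: subtract -4×row2 = (1, 0, 0, 46)
  row 1: subtract -3×row2 = (0, 1, 0, 34)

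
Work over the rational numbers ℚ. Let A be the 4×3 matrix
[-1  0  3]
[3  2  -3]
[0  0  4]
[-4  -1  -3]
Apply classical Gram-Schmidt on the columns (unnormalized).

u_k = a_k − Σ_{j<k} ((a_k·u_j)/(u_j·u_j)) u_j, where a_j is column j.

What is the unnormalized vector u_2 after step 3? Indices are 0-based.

u_2 = (4, -4/5, 4, -8/5)

Step 1: u_0 = a_0 = (-1, 3, 0, -4).
Step 2: u_1 = a_1 − (5/13)·u_0 = (5/13, 11/13, 0, 7/13).
Step 3: u_2 = a_2 − (0)·u_0 − (-13/5)·u_1 = (4, -4/5, 4, -8/5).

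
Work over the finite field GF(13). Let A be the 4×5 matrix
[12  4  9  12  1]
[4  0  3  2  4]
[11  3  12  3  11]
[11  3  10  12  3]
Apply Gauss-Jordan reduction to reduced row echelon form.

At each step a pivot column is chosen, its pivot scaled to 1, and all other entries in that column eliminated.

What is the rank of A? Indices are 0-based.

pivot(0,0)=12: scale R0 → (1, 9, 4, 1, 12)
  clear (1,0): R1 −= (4)R0 → (0, 3, 0, 11, 8)
  clear (2,0): R2 −= (11)R0 → (0, 8, 7, 5, 9)
  clear (3,0): R3 −= (11)R0 → (0, 8, 5, 1, 1)
pivot(1,1)=3: scale R1 → (0, 1, 0, 8, 7)
  clear (0,1): R0 −= (9)R1 → (1, 0, 4, 7, 1)
  clear (2,1): R2 −= (8)R1 → (0, 0, 7, 6, 5)
  clear (3,1): R3 −= (8)R1 → (0, 0, 5, 2, 10)
pivot(2,2)=7: scale R2 → (0, 0, 1, 12, 10)
  clear (0,2): R0 −= (4)R2 → (1, 0, 0, 11, 0)
  clear (3,2): R3 −= (5)R2 → (0, 0, 0, 7, 12)
pivot(3,3)=7: scale R3 → (0, 0, 0, 1, 11)
  clear (0,3): R0 −= (11)R3 → (1, 0, 0, 0, 9)
  clear (1,3): R1 −= (8)R3 → (0, 1, 0, 0, 10)
  clear (2,3): R2 −= (12)R3 → (0, 0, 1, 0, 8)

rank = 4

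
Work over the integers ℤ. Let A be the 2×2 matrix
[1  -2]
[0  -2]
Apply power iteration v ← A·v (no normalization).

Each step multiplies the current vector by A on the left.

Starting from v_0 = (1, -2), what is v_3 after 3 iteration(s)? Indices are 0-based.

v_0 = (1, -2).
v_1 = A·v_0 = (5, 4).
v_2 = A·v_1 = (-3, -8).
v_3 = A·v_2 = (13, 16).

v_3 = (13, 16)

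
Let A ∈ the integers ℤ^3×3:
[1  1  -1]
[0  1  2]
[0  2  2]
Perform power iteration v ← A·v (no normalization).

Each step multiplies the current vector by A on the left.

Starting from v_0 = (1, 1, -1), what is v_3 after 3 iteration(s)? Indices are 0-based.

v_0 = (1, 1, -1).
v_1 = A·v_0 = (3, -1, 0).
v_2 = A·v_1 = (2, -1, -2).
v_3 = A·v_2 = (3, -5, -6).

v_3 = (3, -5, -6)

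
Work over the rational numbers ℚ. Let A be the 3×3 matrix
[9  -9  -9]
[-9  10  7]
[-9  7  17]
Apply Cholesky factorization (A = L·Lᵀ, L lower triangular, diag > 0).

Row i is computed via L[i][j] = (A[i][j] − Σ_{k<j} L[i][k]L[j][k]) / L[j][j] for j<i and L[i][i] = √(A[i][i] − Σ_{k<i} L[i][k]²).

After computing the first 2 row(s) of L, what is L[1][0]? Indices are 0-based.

Step 1: L[0][0] = √(9) = 3.
  L[1][0] = (-9) / L[0][0] = -3.
Step 2: L[1][1] = √(1) = 1.

L[1][0] = -3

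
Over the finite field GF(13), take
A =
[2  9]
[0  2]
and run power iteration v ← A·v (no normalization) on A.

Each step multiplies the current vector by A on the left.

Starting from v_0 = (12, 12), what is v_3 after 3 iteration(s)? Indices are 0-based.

v_0 = (12, 12).
v_1 = A·v_0 = (2, 11).
v_2 = A·v_1 = (12, 9).
v_3 = A·v_2 = (1, 5).

v_3 = (1, 5)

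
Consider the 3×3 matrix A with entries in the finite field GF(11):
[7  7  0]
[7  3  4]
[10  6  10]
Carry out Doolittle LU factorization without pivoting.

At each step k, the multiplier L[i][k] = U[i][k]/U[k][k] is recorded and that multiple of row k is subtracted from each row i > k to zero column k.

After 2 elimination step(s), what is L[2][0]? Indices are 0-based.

k=0: U[0][0]=7
  eliminate (1,0): mult=1, new row 1: (0, 7, 4); set L[1][0]=1
  eliminate (2,0): mult=3, new row 2: (0, 7, 10); set L[2][0]=3
k=1: U[1][1]=7
  eliminate (2,1): mult=1, new row 2: (0, 0, 6); set L[2][1]=1

L[2][0] = 3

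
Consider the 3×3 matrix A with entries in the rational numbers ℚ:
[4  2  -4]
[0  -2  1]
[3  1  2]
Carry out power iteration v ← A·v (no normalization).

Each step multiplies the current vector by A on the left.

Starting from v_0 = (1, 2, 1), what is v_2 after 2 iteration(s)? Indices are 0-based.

v_2 = (-18, 13, 23)

v_0 = (1, 2, 1).
v_1 = A·v_0 = (4, -3, 7).
v_2 = A·v_1 = (-18, 13, 23).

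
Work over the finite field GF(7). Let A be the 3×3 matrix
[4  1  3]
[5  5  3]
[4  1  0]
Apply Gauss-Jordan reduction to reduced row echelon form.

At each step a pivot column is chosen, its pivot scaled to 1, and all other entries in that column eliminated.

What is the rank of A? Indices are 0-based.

step 1: normalize row 0 (÷4) = (1, 2, 6)
  row 1: subtract 5×row0 = (0, 2, 1)
  row 2: subtract 4×row0 = (0, 0, 4)
step 2: normalize row 1 (÷2) = (0, 1, 4)
  row 0: subtract 2×row1 = (1, 0, 5)
step 3: normalize row 2 (÷4) = (0, 0, 1)
  row 0: subtract 5×row2 = (1, 0, 0)
  row 1: subtract 4×row2 = (0, 1, 0)

rank = 3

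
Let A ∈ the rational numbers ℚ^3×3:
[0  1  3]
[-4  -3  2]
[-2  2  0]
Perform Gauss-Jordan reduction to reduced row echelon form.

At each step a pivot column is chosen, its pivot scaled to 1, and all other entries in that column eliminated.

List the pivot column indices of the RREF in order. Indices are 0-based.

[1] R0 <-> R1
[1] R0 /= -4  ⇒  (1, 3/4, -1/2)
     R2 -= -2·R0  ⇒  (0, 7/2, -1)
[2] R1 /= 1  ⇒  (0, 1, 3)
     R0 -= 3/4·R1  ⇒  (1, 0, -11/4)
     R2 -= 7/2·R1  ⇒  (0, 0, -23/2)
[3] R2 /= -23/2  ⇒  (0, 0, 1)
     R0 -= -11/4·R2  ⇒  (1, 0, 0)
     R1 -= 3·R2  ⇒  (0, 1, 0)

pivot columns: 0, 1, 2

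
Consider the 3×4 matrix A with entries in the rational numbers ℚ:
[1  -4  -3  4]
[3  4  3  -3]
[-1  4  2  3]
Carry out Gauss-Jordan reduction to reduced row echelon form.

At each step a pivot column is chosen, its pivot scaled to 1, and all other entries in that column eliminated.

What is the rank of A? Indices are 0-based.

rank = 3

pivot(0,0)=1: scale R0 → (1, -4, -3, 4)
  clear (1,0): R1 −= (3)R0 → (0, 16, 12, -15)
  clear (2,0): R2 −= (-1)R0 → (0, 0, -1, 7)
pivot(1,1)=16: scale R1 → (0, 1, 3/4, -15/16)
  clear (0,1): R0 −= (-4)R1 → (1, 0, 0, 1/4)
pivot(2,2)=-1: scale R2 → (0, 0, 1, -7)
  clear (1,2): R1 −= (3/4)R2 → (0, 1, 0, 69/16)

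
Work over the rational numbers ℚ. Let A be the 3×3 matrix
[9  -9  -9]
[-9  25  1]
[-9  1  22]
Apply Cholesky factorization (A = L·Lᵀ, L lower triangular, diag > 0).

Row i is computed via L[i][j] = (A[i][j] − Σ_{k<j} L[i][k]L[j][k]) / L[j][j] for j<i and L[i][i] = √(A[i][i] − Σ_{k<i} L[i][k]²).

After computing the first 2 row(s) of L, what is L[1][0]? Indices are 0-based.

Step 1: L[0][0] = √(9) = 3.
  L[1][0] = (-9) / L[0][0] = -3.
Step 2: L[1][1] = √(16) = 4.

L[1][0] = -3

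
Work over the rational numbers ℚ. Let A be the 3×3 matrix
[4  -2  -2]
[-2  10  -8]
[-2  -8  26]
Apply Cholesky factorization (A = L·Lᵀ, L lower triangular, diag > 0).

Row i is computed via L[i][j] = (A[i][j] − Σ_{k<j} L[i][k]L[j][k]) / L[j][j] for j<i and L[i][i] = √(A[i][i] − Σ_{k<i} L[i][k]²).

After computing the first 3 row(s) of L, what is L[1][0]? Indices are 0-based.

Step 1: L[0][0] = √(4) = 2.
  L[1][0] = (-2) / L[0][0] = -1.
Step 2: L[1][1] = √(9) = 3.
  L[2][0] = (-2) / L[0][0] = -1.
  L[2][1] = (-9) / L[1][1] = -3.
Step 3: L[2][2] = √(16) = 4.

L[1][0] = -1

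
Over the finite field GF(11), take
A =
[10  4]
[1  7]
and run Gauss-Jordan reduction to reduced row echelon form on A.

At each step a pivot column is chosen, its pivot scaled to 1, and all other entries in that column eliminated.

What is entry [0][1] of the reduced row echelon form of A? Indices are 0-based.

step 1: normalize row 0 (÷10) = (1, 7)
  row 1: subtract 1×row0 = (0, 0)
skip col 1 (zero from row 1)

M[0][1] = 7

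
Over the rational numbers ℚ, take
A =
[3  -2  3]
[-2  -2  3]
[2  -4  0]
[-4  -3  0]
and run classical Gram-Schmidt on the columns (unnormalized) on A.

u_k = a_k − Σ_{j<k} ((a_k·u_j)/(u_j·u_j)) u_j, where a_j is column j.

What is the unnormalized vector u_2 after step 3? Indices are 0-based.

u_2 = (2082/1085, 87/35, -1854/1085, -102/155)

Step 1: u_0 = a_0 = (3, -2, 2, -4).
Step 2: u_1 = a_1 − (2/33)·u_0 = (-24/11, -62/33, -136/33, -91/33).
Step 3: u_2 = a_2 − (1/11)·u_0 − (-402/1085)·u_1 = (2082/1085, 87/35, -1854/1085, -102/155).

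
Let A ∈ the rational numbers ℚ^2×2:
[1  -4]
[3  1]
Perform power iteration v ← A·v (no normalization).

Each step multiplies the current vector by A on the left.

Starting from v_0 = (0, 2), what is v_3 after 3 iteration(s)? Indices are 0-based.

v_0 = (0, 2).
v_1 = A·v_0 = (-8, 2).
v_2 = A·v_1 = (-16, -22).
v_3 = A·v_2 = (72, -70).

v_3 = (72, -70)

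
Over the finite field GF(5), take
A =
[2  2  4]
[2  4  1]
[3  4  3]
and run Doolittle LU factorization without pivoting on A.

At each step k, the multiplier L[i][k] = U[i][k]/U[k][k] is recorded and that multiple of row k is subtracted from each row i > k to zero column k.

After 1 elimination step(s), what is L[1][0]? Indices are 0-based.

L[1][0] = 1

Step 1: pivot at (0,0) is 2.
  row1 ← row1 − (1)·row0  ⇒  L[1][0]=1, U row1=(0, 2, 2)
  row2 ← row2 − (4)·row0  ⇒  L[2][0]=4, U row2=(0, 1, 2)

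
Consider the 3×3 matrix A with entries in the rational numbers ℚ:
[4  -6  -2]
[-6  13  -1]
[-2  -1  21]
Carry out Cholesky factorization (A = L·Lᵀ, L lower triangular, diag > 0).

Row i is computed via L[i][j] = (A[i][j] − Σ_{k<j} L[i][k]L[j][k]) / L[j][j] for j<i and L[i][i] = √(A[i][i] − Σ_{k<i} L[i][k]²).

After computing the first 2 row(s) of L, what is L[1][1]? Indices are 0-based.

Step 1: L[0][0] = √(4) = 2.
  L[1][0] = (-6) / L[0][0] = -3.
Step 2: L[1][1] = √(4) = 2.

L[1][1] = 2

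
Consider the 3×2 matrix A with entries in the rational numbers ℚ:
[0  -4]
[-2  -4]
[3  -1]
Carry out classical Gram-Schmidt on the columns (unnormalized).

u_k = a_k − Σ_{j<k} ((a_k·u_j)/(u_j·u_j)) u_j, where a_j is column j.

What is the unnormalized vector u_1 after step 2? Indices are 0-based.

u_1 = (-4, -42/13, -28/13)

Step 1: u_0 = a_0 = (0, -2, 3).
Step 2: u_1 = a_1 − (5/13)·u_0 = (-4, -42/13, -28/13).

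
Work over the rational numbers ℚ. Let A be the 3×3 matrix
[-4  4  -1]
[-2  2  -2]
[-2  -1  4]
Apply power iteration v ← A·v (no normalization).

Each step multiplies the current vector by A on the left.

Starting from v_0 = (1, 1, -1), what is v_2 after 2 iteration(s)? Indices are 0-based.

v_2 = (11, 16, -32)

v_0 = (1, 1, -1).
v_1 = A·v_0 = (1, 2, -7).
v_2 = A·v_1 = (11, 16, -32).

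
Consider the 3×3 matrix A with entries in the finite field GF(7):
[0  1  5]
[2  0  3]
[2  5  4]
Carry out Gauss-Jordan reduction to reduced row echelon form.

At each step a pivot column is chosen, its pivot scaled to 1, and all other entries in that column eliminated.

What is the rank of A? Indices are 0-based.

rank = 3

step 1: exchange rows 0,1
step 1: normalize row 0 (÷2) = (1, 0, 5)
  row 2: subtract 2×row0 = (0, 5, 1)
step 2: normalize row 1 (÷1) = (0, 1, 5)
  row 2: subtract 5×row1 = (0, 0, 4)
step 3: normalize row 2 (÷4) = (0, 0, 1)
  row 0: subtract 5×row2 = (1, 0, 0)
  row 1: subtract 5×row2 = (0, 1, 0)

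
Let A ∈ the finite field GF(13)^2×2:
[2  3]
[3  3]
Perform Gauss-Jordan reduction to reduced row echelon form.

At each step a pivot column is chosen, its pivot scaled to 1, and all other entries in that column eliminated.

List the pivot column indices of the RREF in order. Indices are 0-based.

pivot columns: 0, 1

step 1: normalize row 0 (÷2) = (1, 8)
  row 1: subtract 3×row0 = (0, 5)
step 2: normalize row 1 (÷5) = (0, 1)
  row 0: subtract 8×row1 = (1, 0)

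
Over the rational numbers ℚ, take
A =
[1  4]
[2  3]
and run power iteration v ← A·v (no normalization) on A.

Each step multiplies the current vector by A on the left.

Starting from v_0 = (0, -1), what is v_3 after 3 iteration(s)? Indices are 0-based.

v_3 = (-84, -83)

v_0 = (0, -1).
v_1 = A·v_0 = (-4, -3).
v_2 = A·v_1 = (-16, -17).
v_3 = A·v_2 = (-84, -83).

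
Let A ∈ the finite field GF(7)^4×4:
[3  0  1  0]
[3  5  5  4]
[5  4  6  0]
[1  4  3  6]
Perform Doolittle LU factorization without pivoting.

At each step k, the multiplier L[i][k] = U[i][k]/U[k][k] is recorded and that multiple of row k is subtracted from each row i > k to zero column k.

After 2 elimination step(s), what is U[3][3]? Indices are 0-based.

Step 1: pivot at (0,0) is 3.
  row1 ← row1 − (1)·row0  ⇒  L[1][0]=1, U row1=(0, 5, 4, 4)
  row2 ← row2 − (4)·row0  ⇒  L[2][0]=4, U row2=(0, 4, 2, 0)
  row3 ← row3 − (5)·row0  ⇒  L[3][0]=5, U row3=(0, 4, 5, 6)
Step 2: pivot at (1,1) is 5.
  row2 ← row2 − (5)·row1  ⇒  L[2][1]=5, U row2=(0, 0, 3, 1)
  row3 ← row3 − (5)·row1  ⇒  L[3][1]=5, U row3=(0, 0, 6, 0)

U[3][3] = 0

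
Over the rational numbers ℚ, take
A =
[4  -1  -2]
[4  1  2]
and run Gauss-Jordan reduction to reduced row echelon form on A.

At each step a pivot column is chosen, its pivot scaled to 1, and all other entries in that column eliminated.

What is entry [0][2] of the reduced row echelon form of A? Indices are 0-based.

[1] R0 /= 4  ⇒  (1, -1/4, -1/2)
     R1 -= 4·R0  ⇒  (0, 2, 4)
[2] R1 /= 2  ⇒  (0, 1, 2)
     R0 -= -1/4·R1  ⇒  (1, 0, 0)

M[0][2] = 0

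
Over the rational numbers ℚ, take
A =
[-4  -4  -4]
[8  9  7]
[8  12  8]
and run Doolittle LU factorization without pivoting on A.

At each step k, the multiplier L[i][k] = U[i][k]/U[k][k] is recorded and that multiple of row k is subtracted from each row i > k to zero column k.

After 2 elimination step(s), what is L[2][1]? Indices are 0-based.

L[2][1] = 4

k=0: U[0][0]=-4
  eliminate (1,0): mult=-2, new row 1: (0, 1, -1); set L[1][0]=-2
  eliminate (2,0): mult=-2, new row 2: (0, 4, 0); set L[2][0]=-2
k=1: U[1][1]=1
  eliminate (2,1): mult=4, new row 2: (0, 0, 4); set L[2][1]=4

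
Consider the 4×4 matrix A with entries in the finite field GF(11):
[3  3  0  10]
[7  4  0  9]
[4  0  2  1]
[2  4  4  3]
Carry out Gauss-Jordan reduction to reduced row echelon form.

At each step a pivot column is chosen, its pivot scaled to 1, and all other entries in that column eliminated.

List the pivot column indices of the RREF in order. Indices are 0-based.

[1] R0 /= 3  ⇒  (1, 1, 0, 7)
     R1 -= 7·R0  ⇒  (0, 8, 0, 4)
     R2 -= 4·R0  ⇒  (0, 7, 2, 6)
     R3 -= 2·R0  ⇒  (0, 2, 4, 0)
[2] R1 /= 8  ⇒  (0, 1, 0, 6)
     R0 -= 1·R1  ⇒  (1, 0, 0, 1)
     R2 -= 7·R1  ⇒  (0, 0, 2, 8)
     R3 -= 2·R1  ⇒  (0, 0, 4, 10)
[3] R2 /= 2  ⇒  (0, 0, 1, 4)
     R3 -= 4·R2  ⇒  (0, 0, 0, 5)
[4] R3 /= 5  ⇒  (0, 0, 0, 1)
     R0 -= 1·R3  ⇒  (1, 0, 0, 0)
     R1 -= 6·R3  ⇒  (0, 1, 0, 0)
     R2 -= 4·R3  ⇒  (0, 0, 1, 0)

pivot columns: 0, 1, 2, 3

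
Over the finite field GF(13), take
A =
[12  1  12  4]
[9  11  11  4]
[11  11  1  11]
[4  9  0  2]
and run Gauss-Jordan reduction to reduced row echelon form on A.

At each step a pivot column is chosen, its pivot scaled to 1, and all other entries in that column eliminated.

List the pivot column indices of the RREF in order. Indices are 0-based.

pivot(0,0)=12: scale R0 → (1, 12, 1, 9)
  clear (1,0): R1 −= (9)R0 → (0, 7, 2, 1)
  clear (2,0): R2 −= (11)R0 → (0, 9, 3, 3)
  clear (3,0): R3 −= (4)R0 → (0, 0, 9, 5)
pivot(1,1)=7: scale R1 → (0, 1, 4, 2)
  clear (0,1): R0 −= (12)R1 → (1, 0, 5, 11)
  clear (2,1): R2 −= (9)R1 → (0, 0, 6, 11)
pivot(2,2)=6: scale R2 → (0, 0, 1, 4)
  clear (0,2): R0 −= (5)R2 → (1, 0, 0, 4)
  clear (1,2): R1 −= (4)R2 → (0, 1, 0, 12)
  clear (3,2): R3 −= (9)R2 → (0, 0, 0, 8)
pivot(3,3)=8: scale R3 → (0, 0, 0, 1)
  clear (0,3): R0 −= (4)R3 → (1, 0, 0, 0)
  clear (1,3): R1 −= (12)R3 → (0, 1, 0, 0)
  clear (2,3): R2 −= (4)R3 → (0, 0, 1, 0)

pivot columns: 0, 1, 2, 3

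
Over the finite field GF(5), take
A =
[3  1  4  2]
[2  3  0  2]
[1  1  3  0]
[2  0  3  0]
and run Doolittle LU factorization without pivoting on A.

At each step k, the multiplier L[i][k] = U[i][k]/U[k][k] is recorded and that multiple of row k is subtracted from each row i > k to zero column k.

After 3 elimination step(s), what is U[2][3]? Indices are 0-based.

U[2][3] = 2

k=0: U[0][0]=3
  eliminate (1,0): mult=4, new row 1: (0, 4, 4, 4); set L[1][0]=4
  eliminate (2,0): mult=2, new row 2: (0, 4, 0, 1); set L[2][0]=2
  eliminate (3,0): mult=4, new row 3: (0, 1, 2, 2); set L[3][0]=4
k=1: U[1][1]=4
  eliminate (2,1): mult=1, new row 2: (0, 0, 1, 2); set L[2][1]=1
  eliminate (3,1): mult=4, new row 3: (0, 0, 1, 1); set L[3][1]=4
k=2: U[2][2]=1
  eliminate (3,2): mult=1, new row 3: (0, 0, 0, 4); set L[3][2]=1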